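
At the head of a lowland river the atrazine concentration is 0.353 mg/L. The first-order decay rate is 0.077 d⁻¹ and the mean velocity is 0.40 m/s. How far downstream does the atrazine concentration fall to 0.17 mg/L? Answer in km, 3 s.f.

328 km

From C = C₀·e^(−kt), t = ln(C₀/C)/k = ln(0.353/0.17)/0.077 = 0.7307/0.077 = 9.489 d.
Distance = v·t = 0.40 m/s × 8.199e+05 s = 3.279e+05 m = 327.9 km.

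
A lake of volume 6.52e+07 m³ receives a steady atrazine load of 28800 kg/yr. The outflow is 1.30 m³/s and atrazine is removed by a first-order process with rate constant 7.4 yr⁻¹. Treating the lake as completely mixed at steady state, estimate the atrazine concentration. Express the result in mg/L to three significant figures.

Outflow Q = 1.30 m³/s × 3.156e+07 s/yr = 4.102e+07 m³/yr.
Steady-state CSTR mass balance: W = Q·C + k·V·C, so C = W/(Q + kV).
Q + kV = 4.102e+07 + 7.4·6.52e+07 = 5.235e+08 m³/yr.
C = 28800/5.235e+08 = 5.501e-05 kg/m³ = 0.05501 mg/L.

0.0550 mg/L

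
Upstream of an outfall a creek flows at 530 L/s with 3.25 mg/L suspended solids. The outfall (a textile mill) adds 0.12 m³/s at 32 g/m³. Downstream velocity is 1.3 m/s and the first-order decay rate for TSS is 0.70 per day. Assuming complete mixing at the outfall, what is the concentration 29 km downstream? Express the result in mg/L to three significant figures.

530 L/s = 0.53 m³/s.
After complete mixing, C₀ = (0.12·32 + 0.53·3.25) / 0.65 = 8.558 mg/L.
Travel time t = 2.9e+04 m / 1.3 m/s = 2.231e+04 s = 0.2582 d.
C = 8.558·exp(−0.70·0.2582) = 8.558·0.8347 = 7.143 mg/L.

7.14 mg/L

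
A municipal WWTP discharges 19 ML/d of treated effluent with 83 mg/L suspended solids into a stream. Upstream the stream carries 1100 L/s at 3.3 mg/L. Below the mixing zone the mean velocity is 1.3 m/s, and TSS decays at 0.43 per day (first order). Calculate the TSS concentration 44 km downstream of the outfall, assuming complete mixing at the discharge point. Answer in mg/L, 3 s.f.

19 ML/d = 0.2199 m³/s.
1100 L/s = 1.1 m³/s.
After complete mixing, C₀ = (0.2199·83 + 1.1·3.3) / 1.32 = 16.58 mg/L.
Travel time t = 4.4e+04 m / 1.3 m/s = 3.385e+04 s = 0.3917 d.
C = 16.58·exp(−0.43·0.3917) = 16.58·0.845 = 14.01 mg/L.

14.0 mg/L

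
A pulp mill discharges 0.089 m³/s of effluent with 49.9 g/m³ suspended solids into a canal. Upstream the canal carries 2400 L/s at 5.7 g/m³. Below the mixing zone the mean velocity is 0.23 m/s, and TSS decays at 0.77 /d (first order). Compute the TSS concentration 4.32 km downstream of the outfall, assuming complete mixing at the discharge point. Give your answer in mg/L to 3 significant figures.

6.16 mg/L

2400 L/s = 2.4 m³/s.
After complete mixing, C₀ = (0.089·49.9 + 2.4·5.7) / 2.489 = 7.28 mg/L.
Travel time t = 4320 m / 0.23 m/s = 1.878e+04 s = 0.2174 d.
C = 7.28·exp(−0.77·0.2174) = 7.28·0.8459 = 6.158 mg/L.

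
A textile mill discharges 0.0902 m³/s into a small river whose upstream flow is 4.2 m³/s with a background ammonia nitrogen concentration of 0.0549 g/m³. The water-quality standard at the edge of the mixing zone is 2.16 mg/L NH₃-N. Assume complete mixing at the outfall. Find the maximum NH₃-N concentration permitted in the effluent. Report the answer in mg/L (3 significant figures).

100 mg/L

Mass balance: 2.16·4.29 = 0.0902·Cₑ + 4.2·0.0549.
Cₑ = (9.267 − 0.2306) / 0.0902 = 100.2 mg/L.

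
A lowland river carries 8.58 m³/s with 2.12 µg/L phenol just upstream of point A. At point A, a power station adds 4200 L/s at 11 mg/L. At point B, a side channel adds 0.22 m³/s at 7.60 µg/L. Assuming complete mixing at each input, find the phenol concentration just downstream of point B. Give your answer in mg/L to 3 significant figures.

2.12 µg/L = 0.00212 mg/L.
4200 L/s = 4.2 m³/s.
After input A: C = (8.58·0.00212 + 4.2·11) / 12.78 = 3.616 mg/L.
7.60 µg/L = 0.0076 mg/L.
After input B: C = (12.78·3.616 + 0.22·0.0076) / 13 = 3.555 mg/L.

3.56 mg/L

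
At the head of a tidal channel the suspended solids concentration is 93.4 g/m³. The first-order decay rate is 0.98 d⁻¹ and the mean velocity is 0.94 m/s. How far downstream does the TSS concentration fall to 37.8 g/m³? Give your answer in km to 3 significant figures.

75.0 km

From C = C₀·e^(−kt), t = ln(C₀/C)/k = ln(93.4/37.8)/0.98 = 0.9046/0.98 = 0.923 d.
Distance = v·t = 0.94 m/s × 7.975e+04 s = 7.497e+04 m = 74.97 km.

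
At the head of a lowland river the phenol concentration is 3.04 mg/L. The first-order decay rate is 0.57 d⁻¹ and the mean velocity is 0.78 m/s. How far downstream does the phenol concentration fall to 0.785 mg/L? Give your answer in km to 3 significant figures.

160 km

From C = C₀·e^(−kt), t = ln(C₀/C)/k = ln(3.04/0.785)/0.57 = 1.354/0.57 = 2.375 d.
Distance = v·t = 0.78 m/s × 2.052e+05 s = 1.601e+05 m = 160.1 km.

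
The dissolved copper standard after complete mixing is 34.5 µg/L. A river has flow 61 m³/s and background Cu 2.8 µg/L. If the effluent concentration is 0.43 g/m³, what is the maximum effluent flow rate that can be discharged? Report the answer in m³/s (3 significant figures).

2.8 µg/L = 0.0028 mg/L.
34.5 µg/L = 0.0345 mg/L.
Mass balance at complete mixing: C_std·(Q_w + Q_r) = Q_w·C_e + Q_r·C_b.
Rearranging, Q_w = Q_r·(C_std − C_b)/(C_e − C_std) = 61·(0.0345 − 0.0028) / (0.43 − 0.0345) = 4.889 m³/s.

4.89 m³/s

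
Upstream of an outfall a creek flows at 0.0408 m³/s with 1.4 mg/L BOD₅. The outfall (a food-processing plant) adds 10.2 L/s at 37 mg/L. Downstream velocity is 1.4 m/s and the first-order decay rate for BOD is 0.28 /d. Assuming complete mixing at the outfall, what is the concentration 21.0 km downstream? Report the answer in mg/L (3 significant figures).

10.2 L/s = 0.0102 m³/s.
After complete mixing, C₀ = (0.0102·37 + 0.0408·1.4) / 0.051 = 8.52 mg/L.
Travel time t = 2.1e+04 m / 1.4 m/s = 1.5e+04 s = 0.1736 d.
C = 8.52·exp(−0.28·0.1736) = 8.52·0.9526 = 8.116 mg/L.

8.12 mg/L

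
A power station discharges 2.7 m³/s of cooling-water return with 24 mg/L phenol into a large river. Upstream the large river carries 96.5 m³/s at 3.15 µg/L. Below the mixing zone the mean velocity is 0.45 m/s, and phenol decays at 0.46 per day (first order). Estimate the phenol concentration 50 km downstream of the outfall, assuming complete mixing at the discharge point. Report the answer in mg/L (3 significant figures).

0.363 mg/L

3.15 µg/L = 0.00315 mg/L.
After complete mixing, C₀ = (2.7·24 + 96.5·0.00315) / 99.2 = 0.6563 mg/L.
Travel time t = 5e+04 m / 0.45 m/s = 1.111e+05 s = 1.286 d.
C = 0.6563·exp(−0.46·1.286) = 0.6563·0.5535 = 0.3632 mg/L.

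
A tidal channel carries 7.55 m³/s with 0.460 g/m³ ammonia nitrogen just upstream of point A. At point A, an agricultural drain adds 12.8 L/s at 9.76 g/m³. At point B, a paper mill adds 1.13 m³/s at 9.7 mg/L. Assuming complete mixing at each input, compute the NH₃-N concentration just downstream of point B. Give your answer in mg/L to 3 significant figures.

1.67 mg/L

12.8 L/s = 0.0128 m³/s.
After input A: C = (7.55·0.46 + 0.0128·9.76) / 7.563 = 0.4757 mg/L.
After input B: C = (7.563·0.4757 + 1.13·9.7) / 8.693 = 1.675 mg/L.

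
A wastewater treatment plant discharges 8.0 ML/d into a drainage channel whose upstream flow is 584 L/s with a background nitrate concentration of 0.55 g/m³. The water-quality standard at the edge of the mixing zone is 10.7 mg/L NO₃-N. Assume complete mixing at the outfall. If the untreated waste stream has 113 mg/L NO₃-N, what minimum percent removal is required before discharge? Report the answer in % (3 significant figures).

33.9 %

8.0 ML/d = 0.09259 m³/s.
584 L/s = 0.584 m³/s.
Mass balance: 10.7·0.6766 = 0.09259·Cₑ + 0.584·0.55.
Cₑ = (7.24 − 0.3212) / 0.09259 = 74.72 mg/L.
Required removal = 1 − 74.72/113 = 33.88 %.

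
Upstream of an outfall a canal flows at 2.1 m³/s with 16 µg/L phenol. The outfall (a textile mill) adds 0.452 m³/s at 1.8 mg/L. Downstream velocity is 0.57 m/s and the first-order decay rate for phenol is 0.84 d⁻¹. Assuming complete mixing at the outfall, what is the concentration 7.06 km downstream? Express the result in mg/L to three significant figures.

0.294 mg/L

16 µg/L = 0.016 mg/L.
After complete mixing, C₀ = (0.452·1.8 + 2.1·0.016) / 2.552 = 0.332 mg/L.
Travel time t = 7060 m / 0.57 m/s = 1.239e+04 s = 0.1434 d.
C = 0.332·exp(−0.84·0.1434) = 0.332·0.8865 = 0.2943 mg/L.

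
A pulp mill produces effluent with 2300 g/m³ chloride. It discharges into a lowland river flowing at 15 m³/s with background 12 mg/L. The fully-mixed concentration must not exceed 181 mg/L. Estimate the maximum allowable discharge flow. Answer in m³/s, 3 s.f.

Mass balance at complete mixing: C_std·(Q_w + Q_r) = Q_w·C_e + Q_r·C_b.
Rearranging, Q_w = Q_r·(C_std − C_b)/(C_e − C_std) = 15·(181 − 12) / (2300 − 181) = 1.196 m³/s.

1.20 m³/s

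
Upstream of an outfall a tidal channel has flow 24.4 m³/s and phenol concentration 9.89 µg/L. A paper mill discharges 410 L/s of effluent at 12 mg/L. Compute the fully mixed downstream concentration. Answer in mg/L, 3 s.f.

410 L/s = 0.41 m³/s.
9.89 µg/L = 0.00989 mg/L.
Conservation of mass across the mixing zone: C = (0.41·12 + 24.4·0.00989) / (0.41 + 24.4) = 5.161/24.81 = 0.208 mg/L.

0.208 mg/L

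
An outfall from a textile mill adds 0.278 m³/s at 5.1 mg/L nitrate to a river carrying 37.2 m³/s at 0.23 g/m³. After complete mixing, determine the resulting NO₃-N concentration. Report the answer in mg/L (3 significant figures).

0.266 mg/L

Flow-weighted mixing gives C = (0.278·5.1 + 37.2·0.23) / (0.278 + 37.2) = 9.974/37.48 = 0.2661 mg/L.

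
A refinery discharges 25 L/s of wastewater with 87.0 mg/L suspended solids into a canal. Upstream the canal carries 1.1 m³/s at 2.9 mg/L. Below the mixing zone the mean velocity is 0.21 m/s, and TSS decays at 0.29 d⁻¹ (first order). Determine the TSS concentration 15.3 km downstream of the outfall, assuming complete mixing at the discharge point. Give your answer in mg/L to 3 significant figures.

3.73 mg/L

25 L/s = 0.025 m³/s.
After complete mixing, C₀ = (0.025·87 + 1.1·2.9) / 1.125 = 4.769 mg/L.
Travel time t = 1.53e+04 m / 0.21 m/s = 7.286e+04 s = 0.8433 d.
C = 4.769·exp(−0.29·0.8433) = 4.769·0.7831 = 3.734 mg/L.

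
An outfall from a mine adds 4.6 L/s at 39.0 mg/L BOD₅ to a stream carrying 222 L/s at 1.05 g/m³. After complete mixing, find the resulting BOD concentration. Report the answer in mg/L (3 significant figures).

4.6 L/s = 0.0046 m³/s.
222 L/s = 0.222 m³/s.
Flow-weighted mixing gives C = (0.0046·39 + 0.222·1.05) / (0.0046 + 0.222) = 0.4125/0.2266 = 1.82 mg/L.

1.82 mg/L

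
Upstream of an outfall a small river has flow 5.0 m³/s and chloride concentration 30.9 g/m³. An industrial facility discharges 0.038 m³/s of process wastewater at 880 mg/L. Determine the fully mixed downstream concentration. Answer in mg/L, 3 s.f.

37.3 mg/L

Flow-weighted mixing gives C = (0.038·880 + 5·30.9) / (0.038 + 5) = 187.9/5.038 = 37.3 mg/L.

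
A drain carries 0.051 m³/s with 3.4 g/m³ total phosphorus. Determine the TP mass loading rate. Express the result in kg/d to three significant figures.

15.0 kg/d

Mass flux = Q·C = 0.051 m³/s × 3.4 g/m³ = 0.1734 g/s.
= 0.1734 g/s × 86.4 = 14.98 kg/d.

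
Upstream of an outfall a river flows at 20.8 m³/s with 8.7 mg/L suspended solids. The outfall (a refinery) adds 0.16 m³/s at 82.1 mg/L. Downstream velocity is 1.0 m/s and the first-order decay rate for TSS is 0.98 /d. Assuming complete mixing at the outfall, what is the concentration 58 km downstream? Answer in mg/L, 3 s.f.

4.80 mg/L

After complete mixing, C₀ = (0.16·82.1 + 20.8·8.7) / 20.96 = 9.26 mg/L.
Travel time t = 5.8e+04 m / 1.0 m/s = 5.8e+04 s = 0.6713 d.
C = 9.26·exp(−0.98·0.6713) = 9.26·0.518 = 4.796 mg/L.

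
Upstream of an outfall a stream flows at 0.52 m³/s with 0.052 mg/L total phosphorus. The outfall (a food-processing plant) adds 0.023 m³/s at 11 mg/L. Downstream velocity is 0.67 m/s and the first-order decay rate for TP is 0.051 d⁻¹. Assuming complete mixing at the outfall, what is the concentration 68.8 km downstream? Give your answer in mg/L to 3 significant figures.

After complete mixing, C₀ = (0.023·11 + 0.52·0.052) / 0.543 = 0.5157 mg/L.
Travel time t = 6.88e+04 m / 0.67 m/s = 1.027e+05 s = 1.189 d.
C = 0.5157·exp(−0.051·1.189) = 0.5157·0.9412 = 0.4854 mg/L.

0.485 mg/L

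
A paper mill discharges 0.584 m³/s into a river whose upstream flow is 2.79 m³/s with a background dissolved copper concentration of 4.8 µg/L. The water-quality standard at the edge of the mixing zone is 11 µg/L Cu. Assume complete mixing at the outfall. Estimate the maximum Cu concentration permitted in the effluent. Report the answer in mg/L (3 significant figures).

0.0406 mg/L

4.8 µg/L = 0.0048 mg/L.
11 µg/L = 0.011 mg/L.
Mass balance: 0.011·3.374 = 0.584·Cₑ + 2.79·0.0048.
Cₑ = (0.03711 − 0.01339) / 0.584 = 0.04062 mg/L.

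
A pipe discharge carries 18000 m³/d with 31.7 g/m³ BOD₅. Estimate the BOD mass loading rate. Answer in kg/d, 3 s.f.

571 kg/d

18000 m³/d = 0.2083 m³/s.
Mass flux = Q·C = 0.2083 m³/s × 31.7 g/m³ = 6.604 g/s.
= 6.604 g/s × 86.4 = 570.6 kg/d.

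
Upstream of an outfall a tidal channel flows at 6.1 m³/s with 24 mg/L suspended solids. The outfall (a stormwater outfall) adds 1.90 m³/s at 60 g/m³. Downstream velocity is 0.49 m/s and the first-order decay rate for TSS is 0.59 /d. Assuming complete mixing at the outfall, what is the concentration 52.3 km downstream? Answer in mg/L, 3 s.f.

15.7 mg/L

After complete mixing, C₀ = (1.9·60 + 6.1·24) / 8 = 32.55 mg/L.
Travel time t = 5.23e+04 m / 0.49 m/s = 1.067e+05 s = 1.235 d.
C = 32.55·exp(−0.59·1.235) = 32.55·0.4825 = 15.7 mg/L.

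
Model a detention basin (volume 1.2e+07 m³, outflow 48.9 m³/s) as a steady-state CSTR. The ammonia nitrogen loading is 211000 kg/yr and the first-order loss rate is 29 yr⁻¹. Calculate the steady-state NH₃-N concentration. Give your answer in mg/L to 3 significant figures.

0.112 mg/L

Outflow Q = 48.9 m³/s × 3.156e+07 s/yr = 1.543e+09 m³/yr.
Steady-state CSTR mass balance: W = Q·C + k·V·C, so C = W/(Q + kV).
Q + kV = 1.543e+09 + 29·1.2e+07 = 1.891e+09 m³/yr.
C = 211000/1.891e+09 = 0.0001116 kg/m³ = 0.1116 mg/L.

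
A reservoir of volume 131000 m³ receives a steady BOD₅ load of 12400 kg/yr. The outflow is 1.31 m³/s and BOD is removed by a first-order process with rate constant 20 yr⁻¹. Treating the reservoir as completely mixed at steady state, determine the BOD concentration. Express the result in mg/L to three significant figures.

0.282 mg/L

Outflow Q = 1.31 m³/s × 3.156e+07 s/yr = 4.134e+07 m³/yr.
Steady-state CSTR mass balance: W = Q·C + k·V·C, so C = W/(Q + kV).
Q + kV = 4.134e+07 + 20·131000 = 4.396e+07 m³/yr.
C = 12400/4.396e+07 = 0.0002821 kg/m³ = 0.2821 mg/L.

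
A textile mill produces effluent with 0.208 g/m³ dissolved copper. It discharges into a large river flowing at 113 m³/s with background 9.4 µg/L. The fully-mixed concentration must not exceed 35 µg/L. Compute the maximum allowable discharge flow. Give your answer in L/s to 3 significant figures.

16700 L/s

9.4 µg/L = 0.0094 mg/L.
35 µg/L = 0.035 mg/L.
Mass balance at complete mixing: C_std·(Q_w + Q_r) = Q_w·C_e + Q_r·C_b.
Rearranging, Q_w = Q_r·(C_std − C_b)/(C_e − C_std) = 113·(0.035 − 0.0094) / (0.208 − 0.035) = 16.72 m³/s.
= 1.672e+04 L/s.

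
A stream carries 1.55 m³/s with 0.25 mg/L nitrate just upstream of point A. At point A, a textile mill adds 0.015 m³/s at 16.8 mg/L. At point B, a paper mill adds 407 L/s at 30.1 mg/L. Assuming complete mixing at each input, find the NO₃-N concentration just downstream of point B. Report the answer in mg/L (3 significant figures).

After input A: C = (1.55·0.25 + 0.015·16.8) / 1.565 = 0.4086 mg/L.
407 L/s = 0.407 m³/s.
After input B: C = (1.565·0.4086 + 0.407·30.1) / 1.972 = 6.537 mg/L.

6.54 mg/L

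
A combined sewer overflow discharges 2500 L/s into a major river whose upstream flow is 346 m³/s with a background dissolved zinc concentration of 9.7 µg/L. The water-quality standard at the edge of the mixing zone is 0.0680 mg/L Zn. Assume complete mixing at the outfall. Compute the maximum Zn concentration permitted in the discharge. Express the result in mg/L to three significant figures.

8.14 mg/L

2500 L/s = 2.5 m³/s.
9.7 µg/L = 0.0097 mg/L.
Mass balance: 0.068·348.5 = 2.5·Cₑ + 346·0.0097.
Cₑ = (23.7 − 3.356) / 2.5 = 8.137 mg/L.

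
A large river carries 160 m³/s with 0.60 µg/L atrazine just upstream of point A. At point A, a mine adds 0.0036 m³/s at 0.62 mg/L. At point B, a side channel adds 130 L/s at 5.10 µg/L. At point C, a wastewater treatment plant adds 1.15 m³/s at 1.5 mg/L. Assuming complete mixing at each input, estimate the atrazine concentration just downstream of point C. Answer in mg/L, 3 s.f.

0.0113 mg/L

0.60 µg/L = 0.0006 mg/L.
After input A: C = (160·0.0006 + 0.0036·0.62) / 160 = 0.0006139 mg/L.
130 L/s = 0.13 m³/s.
5.10 µg/L = 0.0051 mg/L.
After input B: C = (160·0.0006139 + 0.13·0.0051) / 160.1 = 0.0006176 mg/L.
After input C: C = (160.1·0.0006176 + 1.15·1.5) / 161.3 = 0.01131 mg/L.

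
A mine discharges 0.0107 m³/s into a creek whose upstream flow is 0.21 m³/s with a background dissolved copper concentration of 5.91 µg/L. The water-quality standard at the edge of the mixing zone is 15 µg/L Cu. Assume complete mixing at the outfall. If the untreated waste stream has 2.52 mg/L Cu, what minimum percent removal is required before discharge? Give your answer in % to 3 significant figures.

5.91 µg/L = 0.00591 mg/L.
15 µg/L = 0.015 mg/L.
Mass balance: 0.015·0.2207 = 0.0107·Cₑ + 0.21·0.00591.
Cₑ = (0.00331 − 0.001241) / 0.0107 = 0.1934 mg/L.
Required removal = 1 − 0.1934/2.52 = 92.33 %.

92.3 %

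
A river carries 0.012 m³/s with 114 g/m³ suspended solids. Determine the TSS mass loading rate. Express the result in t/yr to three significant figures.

Mass flux = Q·C = 0.012 m³/s × 114 g/m³ = 1.368 g/s.
= 1.368 g/s × 31.56 = 43.17 t/yr.

43.2 t/yr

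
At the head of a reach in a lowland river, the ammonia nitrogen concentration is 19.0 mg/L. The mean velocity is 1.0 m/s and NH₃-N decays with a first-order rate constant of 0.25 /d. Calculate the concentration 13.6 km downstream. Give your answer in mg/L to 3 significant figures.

18.3 mg/L

Travel time t = 13.6 km / 1.0 m/s = 1.36e+04/1.0 = 1.36e+04 s = 0.1574 d.
First-order decay: C = 19.0·exp(−0.25·0.1574) = 19.0·0.9614 = 18.27 mg/L.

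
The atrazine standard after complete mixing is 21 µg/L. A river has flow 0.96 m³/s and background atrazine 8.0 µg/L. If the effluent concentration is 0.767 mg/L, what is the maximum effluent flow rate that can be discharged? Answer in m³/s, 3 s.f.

8.0 µg/L = 0.008 mg/L.
21 µg/L = 0.021 mg/L.
Mass balance at complete mixing: C_std·(Q_w + Q_r) = Q_w·C_e + Q_r·C_b.
Rearranging, Q_w = Q_r·(C_std − C_b)/(C_e − C_std) = 0.96·(0.021 − 0.008) / (0.767 − 0.021) = 0.01673 m³/s.

0.0167 m³/s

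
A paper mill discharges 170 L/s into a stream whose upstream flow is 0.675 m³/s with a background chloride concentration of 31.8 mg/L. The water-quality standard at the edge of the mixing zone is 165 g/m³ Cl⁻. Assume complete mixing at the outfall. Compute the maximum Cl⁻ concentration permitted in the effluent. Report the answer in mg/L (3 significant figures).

170 L/s = 0.17 m³/s.
Mass balance: 165·0.845 = 0.17·Cₑ + 0.675·31.8.
Cₑ = (139.4 − 21.47) / 0.17 = 693.9 mg/L.

694 mg/L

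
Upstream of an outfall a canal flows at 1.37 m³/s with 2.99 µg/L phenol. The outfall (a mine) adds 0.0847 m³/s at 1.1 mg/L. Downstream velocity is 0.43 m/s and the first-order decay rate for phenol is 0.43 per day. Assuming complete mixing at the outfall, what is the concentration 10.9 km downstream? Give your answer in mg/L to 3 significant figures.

0.0589 mg/L

2.99 µg/L = 0.00299 mg/L.
After complete mixing, C₀ = (0.0847·1.1 + 1.37·0.00299) / 1.455 = 0.06686 mg/L.
Travel time t = 1.09e+04 m / 0.43 m/s = 2.535e+04 s = 0.2934 d.
C = 0.06686·exp(−0.43·0.2934) = 0.06686·0.8815 = 0.05894 mg/L.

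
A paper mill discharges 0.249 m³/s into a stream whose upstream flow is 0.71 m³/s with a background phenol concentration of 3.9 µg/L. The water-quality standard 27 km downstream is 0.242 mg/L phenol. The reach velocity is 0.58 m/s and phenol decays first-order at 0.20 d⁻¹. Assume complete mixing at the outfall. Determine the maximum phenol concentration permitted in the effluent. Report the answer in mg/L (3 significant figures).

1.03 mg/L

3.9 µg/L = 0.0039 mg/L.
Travel time to the compliance point: t = 2.7e+04/0.58 = 4.655e+04 s = 0.5388 d; decay factor exp(−0.20·0.5388) = 0.8978.
So the concentration just after mixing may be at most 0.242/0.8978 = 0.2695 mg/L.
Mass balance: 0.2695·0.959 = 0.249·Cₑ + 0.71·0.0039.
Cₑ = (0.2585 − 0.002769) / 0.249 = 1.027 mg/L.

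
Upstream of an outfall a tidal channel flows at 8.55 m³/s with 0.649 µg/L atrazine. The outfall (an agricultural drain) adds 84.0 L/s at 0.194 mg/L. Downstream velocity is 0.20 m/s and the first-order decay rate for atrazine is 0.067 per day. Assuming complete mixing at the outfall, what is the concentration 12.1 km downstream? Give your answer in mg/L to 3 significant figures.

0.00241 mg/L

84.0 L/s = 0.084 m³/s.
0.649 µg/L = 0.000649 mg/L.
After complete mixing, C₀ = (0.084·0.194 + 8.55·0.000649) / 8.634 = 0.00253 mg/L.
Travel time t = 1.21e+04 m / 0.20 m/s = 6.05e+04 s = 0.7002 d.
C = 0.00253·exp(−0.067·0.7002) = 0.00253·0.9542 = 0.002414 mg/L.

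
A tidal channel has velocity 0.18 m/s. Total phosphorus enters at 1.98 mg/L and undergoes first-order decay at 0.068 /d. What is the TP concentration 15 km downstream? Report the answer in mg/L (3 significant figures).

Travel time t = 15 km / 0.18 m/s = 1.5e+04/0.18 = 8.333e+04 s = 0.9645 d.
First-order decay: C = 1.98·exp(−0.068·0.9645) = 1.98·0.9365 = 1.854 mg/L.

1.85 mg/L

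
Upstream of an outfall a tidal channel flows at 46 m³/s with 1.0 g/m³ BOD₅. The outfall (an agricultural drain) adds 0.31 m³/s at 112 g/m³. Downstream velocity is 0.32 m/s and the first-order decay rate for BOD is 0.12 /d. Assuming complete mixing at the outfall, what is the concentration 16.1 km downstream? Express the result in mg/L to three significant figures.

1.63 mg/L

After complete mixing, C₀ = (0.31·112 + 46·1) / 46.31 = 1.743 mg/L.
Travel time t = 1.61e+04 m / 0.32 m/s = 5.031e+04 s = 0.5823 d.
C = 1.743·exp(−0.12·0.5823) = 1.743·0.9325 = 1.625 mg/L.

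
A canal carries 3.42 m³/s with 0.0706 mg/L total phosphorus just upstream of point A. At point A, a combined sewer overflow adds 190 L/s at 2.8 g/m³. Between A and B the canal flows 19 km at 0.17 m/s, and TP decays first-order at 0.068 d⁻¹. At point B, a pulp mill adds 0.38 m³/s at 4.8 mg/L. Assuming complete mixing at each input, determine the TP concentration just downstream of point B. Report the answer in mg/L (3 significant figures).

190 L/s = 0.19 m³/s.
After input A: C = (3.42·0.0706 + 0.19·2.8) / 3.61 = 0.2143 mg/L.
Over the 19 km reach to input B (t = 1.118e+05 s = 1.294 d), decay gives C = 0.2143·exp(−0.068·1.294) = 0.1962 mg/L.
After input B: C = (3.61·0.1962 + 0.38·4.8) / 3.99 = 0.6347 mg/L.

0.635 mg/L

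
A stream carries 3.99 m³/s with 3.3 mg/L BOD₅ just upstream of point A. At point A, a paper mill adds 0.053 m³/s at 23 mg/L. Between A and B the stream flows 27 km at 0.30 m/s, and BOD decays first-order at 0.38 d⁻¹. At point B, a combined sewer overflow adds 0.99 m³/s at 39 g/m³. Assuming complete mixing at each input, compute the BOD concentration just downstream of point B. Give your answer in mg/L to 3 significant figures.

9.60 mg/L

After input A: C = (3.99·3.3 + 0.053·23) / 4.043 = 3.558 mg/L.
Over the 27 km reach to input B (t = 9e+04 s = 1.042 d), decay gives C = 3.558·exp(−0.38·1.042) = 2.395 mg/L.
After input B: C = (4.043·2.395 + 0.99·39) / 5.033 = 9.595 mg/L.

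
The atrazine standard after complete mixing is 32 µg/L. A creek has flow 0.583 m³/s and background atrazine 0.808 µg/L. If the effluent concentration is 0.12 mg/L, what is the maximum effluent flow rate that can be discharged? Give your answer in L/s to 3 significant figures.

0.808 µg/L = 0.000808 mg/L.
32 µg/L = 0.032 mg/L.
Mass balance at complete mixing: C_std·(Q_w + Q_r) = Q_w·C_e + Q_r·C_b.
Rearranging, Q_w = Q_r·(C_std − C_b)/(C_e − C_std) = 0.583·(0.032 − 0.000808) / (0.12 − 0.032) = 0.2066 m³/s.
= 206.6 L/s.

207 L/s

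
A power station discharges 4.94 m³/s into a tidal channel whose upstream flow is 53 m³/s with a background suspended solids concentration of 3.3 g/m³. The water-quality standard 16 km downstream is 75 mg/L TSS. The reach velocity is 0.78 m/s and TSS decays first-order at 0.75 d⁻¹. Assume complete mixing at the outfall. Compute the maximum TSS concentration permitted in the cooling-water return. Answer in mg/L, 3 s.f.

Travel time to the compliance point: t = 1.6e+04/0.78 = 2.051e+04 s = 0.2374 d; decay factor exp(−0.75·0.2374) = 0.8369.
So the concentration just after mixing may be at most 75/0.8369 = 89.62 mg/L.
Mass balance: 89.62·57.94 = 4.94·Cₑ + 53·3.3.
Cₑ = (5192 − 174.9) / 4.94 = 1016 mg/L.

1020 mg/L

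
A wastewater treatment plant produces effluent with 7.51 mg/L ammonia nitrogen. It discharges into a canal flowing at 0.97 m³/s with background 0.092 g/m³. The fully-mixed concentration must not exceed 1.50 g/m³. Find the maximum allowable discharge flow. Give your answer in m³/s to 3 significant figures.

Mass balance at complete mixing: C_std·(Q_w + Q_r) = Q_w·C_e + Q_r·C_b.
Rearranging, Q_w = Q_r·(C_std − C_b)/(C_e − C_std) = 0.97·(1.5 − 0.092) / (7.51 − 1.5) = 0.2272 m³/s.

0.227 m³/s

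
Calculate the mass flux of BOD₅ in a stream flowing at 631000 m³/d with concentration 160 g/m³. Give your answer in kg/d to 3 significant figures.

631000 m³/d = 7.303 m³/s.
Mass flux = Q·C = 7.303 m³/s × 160 g/m³ = 1169 g/s.
= 1169 g/s × 86.4 = 1.01e+05 kg/d.

101000 kg/d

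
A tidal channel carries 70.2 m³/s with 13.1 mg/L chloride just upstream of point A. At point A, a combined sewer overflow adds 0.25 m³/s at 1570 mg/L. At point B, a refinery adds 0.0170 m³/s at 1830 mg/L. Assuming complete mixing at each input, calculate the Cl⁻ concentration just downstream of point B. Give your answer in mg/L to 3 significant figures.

After input A: C = (70.2·13.1 + 0.25·1570) / 70.45 = 18.62 mg/L.
After input B: C = (70.45·18.62 + 0.017·1830) / 70.47 = 19.06 mg/L.

19.1 mg/L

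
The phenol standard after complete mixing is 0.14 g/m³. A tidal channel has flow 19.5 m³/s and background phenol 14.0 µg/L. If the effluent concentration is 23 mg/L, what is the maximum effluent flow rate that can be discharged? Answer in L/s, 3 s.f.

14.0 µg/L = 0.014 mg/L.
Mass balance at complete mixing: C_std·(Q_w + Q_r) = Q_w·C_e + Q_r·C_b.
Rearranging, Q_w = Q_r·(C_std − C_b)/(C_e − C_std) = 19.5·(0.14 − 0.014) / (23 − 0.14) = 0.1075 m³/s.
= 107.5 L/s.

107 L/s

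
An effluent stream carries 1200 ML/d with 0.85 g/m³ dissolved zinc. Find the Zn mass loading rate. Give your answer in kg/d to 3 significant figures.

1200 ML/d = 13.89 m³/s.
Mass flux = Q·C = 13.89 m³/s × 0.85 g/m³ = 11.81 g/s.
= 11.81 g/s × 86.4 = 1020 kg/d.

1020 kg/d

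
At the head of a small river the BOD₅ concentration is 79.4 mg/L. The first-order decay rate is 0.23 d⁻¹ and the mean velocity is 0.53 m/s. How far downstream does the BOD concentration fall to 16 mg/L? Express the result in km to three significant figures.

From C = C₀·e^(−kt), t = ln(C₀/C)/k = ln(79.4/16)/0.23 = 1.602/0.23 = 6.965 d.
Distance = v·t = 0.53 m/s × 6.018e+05 s = 3.189e+05 m = 318.9 km.

319 km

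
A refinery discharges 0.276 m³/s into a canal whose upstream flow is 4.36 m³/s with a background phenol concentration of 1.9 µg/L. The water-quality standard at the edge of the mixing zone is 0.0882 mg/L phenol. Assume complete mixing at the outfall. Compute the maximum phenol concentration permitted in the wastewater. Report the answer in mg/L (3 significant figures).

1.9 µg/L = 0.0019 mg/L.
Mass balance: 0.0882·4.636 = 0.276·Cₑ + 4.36·0.0019.
Cₑ = (0.4089 − 0.008284) / 0.276 = 1.451 mg/L.

1.45 mg/L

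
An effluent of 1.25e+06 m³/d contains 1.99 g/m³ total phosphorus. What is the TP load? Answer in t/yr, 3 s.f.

909 t/yr

1.25e+06 m³/d = 14.47 m³/s.
Mass flux = Q·C = 14.47 m³/s × 1.99 g/m³ = 28.79 g/s.
= 28.79 g/s × 31.56 = 908.6 t/yr.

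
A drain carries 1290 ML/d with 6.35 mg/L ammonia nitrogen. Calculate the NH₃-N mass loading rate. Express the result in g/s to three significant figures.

94.8 g/s

1290 ML/d = 14.93 m³/s.
Mass flux = Q·C = 14.93 m³/s × 6.35 g/m³ = 94.81 g/s.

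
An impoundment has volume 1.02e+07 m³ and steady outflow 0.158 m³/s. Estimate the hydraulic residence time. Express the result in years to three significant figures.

Q = 0.158 m³/s × 3.156e+07 s/yr = 4.986e+06 m³/yr.
Hydraulic residence time τ = V/Q = 1.02e+07/4.986e+06 = 2.046 yr.

2.05 yr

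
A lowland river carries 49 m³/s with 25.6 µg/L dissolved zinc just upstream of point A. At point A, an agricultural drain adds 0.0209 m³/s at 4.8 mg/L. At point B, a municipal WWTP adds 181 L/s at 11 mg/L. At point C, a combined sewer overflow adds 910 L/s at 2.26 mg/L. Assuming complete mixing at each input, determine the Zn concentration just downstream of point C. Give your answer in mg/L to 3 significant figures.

25.6 µg/L = 0.0256 mg/L.
After input A: C = (49·0.0256 + 0.0209·4.8) / 49.02 = 0.02764 mg/L.
181 L/s = 0.181 m³/s.
After input B: C = (49.02·0.02764 + 0.181·11) / 49.2 = 0.068 mg/L.
910 L/s = 0.91 m³/s.
After input C: C = (49.2·0.068 + 0.91·2.26) / 50.11 = 0.1078 mg/L.

0.108 mg/L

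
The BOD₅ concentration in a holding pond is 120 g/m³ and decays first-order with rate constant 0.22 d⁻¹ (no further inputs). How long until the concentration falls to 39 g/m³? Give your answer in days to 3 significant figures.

t = ln(C₀/C)/k = ln(120/39)/0.22 = 1.124/0.22 = 5.109 d.

5.11 d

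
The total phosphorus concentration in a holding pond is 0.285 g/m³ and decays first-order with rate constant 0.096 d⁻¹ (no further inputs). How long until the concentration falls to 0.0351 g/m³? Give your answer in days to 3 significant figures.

t = ln(C₀/C)/k = ln(0.285/0.0351)/0.096 = 2.094/0.096 = 21.82 d.

21.8 d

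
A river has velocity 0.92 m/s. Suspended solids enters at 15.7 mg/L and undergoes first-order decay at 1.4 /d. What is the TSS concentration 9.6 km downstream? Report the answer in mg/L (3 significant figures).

Travel time t = 9.6 km / 0.92 m/s = 9600/0.92 = 1.043e+04 s = 0.1208 d.
First-order decay: C = 15.7·exp(−1.4·0.1208) = 15.7·0.8444 = 13.26 mg/L.

13.3 mg/L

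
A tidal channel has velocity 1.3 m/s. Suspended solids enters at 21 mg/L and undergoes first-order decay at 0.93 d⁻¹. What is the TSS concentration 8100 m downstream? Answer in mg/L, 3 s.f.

19.6 mg/L

Travel time t = 8100 m / 1.3 m/s = 8100/1.3 = 6231 s = 0.07212 d.
First-order decay: C = 21·exp(−0.93·0.07212) = 21·0.9351 = 19.64 mg/L.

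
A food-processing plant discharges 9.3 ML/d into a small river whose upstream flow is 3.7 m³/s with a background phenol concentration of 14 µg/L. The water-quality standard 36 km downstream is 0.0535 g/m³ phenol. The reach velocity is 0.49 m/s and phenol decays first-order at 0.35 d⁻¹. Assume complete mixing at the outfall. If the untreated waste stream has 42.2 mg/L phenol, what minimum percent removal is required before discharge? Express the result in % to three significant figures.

95.1 %

9.3 ML/d = 0.1076 m³/s.
14 µg/L = 0.014 mg/L.
Travel time to the compliance point: t = 3.6e+04/0.49 = 7.347e+04 s = 0.8503 d; decay factor exp(−0.35·0.8503) = 0.7426.
So the concentration just after mixing may be at most 0.0535/0.7426 = 0.07205 mg/L.
Mass balance: 0.07205·3.808 = 0.1076·Cₑ + 3.7·0.014.
Cₑ = (0.2743 − 0.0518) / 0.1076 = 2.067 mg/L.
Required removal = 1 − 2.067/42.2 = 95.1 %.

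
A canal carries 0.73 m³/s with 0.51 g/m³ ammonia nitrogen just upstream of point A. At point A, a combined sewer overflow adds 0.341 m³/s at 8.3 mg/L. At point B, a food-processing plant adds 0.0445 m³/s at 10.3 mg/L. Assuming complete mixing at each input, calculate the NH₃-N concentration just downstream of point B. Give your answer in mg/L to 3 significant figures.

After input A: C = (0.73·0.51 + 0.341·8.3) / 1.071 = 2.99 mg/L.
After input B: C = (1.071·2.99 + 0.0445·10.3) / 1.115 = 3.282 mg/L.

3.28 mg/L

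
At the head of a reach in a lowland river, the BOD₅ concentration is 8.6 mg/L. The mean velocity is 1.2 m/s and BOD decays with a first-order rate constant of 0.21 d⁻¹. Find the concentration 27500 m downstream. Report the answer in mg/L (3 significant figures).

Travel time t = 27500 m / 1.2 m/s = 2.75e+04/1.2 = 2.292e+04 s = 0.2652 d.
First-order decay: C = 8.6·exp(−0.21·0.2652) = 8.6·0.9458 = 8.134 mg/L.

8.13 mg/L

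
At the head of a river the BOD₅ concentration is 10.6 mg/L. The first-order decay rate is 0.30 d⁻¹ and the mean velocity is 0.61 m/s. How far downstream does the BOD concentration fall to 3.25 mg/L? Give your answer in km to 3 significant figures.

From C = C₀·e^(−kt), t = ln(C₀/C)/k = ln(10.6/3.25)/0.30 = 1.182/0.30 = 3.941 d.
Distance = v·t = 0.61 m/s × 3.405e+05 s = 2.077e+05 m = 207.7 km.

208 km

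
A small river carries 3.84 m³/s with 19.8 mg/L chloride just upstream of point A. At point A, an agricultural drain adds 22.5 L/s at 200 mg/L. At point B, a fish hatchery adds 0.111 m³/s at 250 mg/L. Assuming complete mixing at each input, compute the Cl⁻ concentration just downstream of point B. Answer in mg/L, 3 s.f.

22.5 L/s = 0.0225 m³/s.
After input A: C = (3.84·19.8 + 0.0225·200) / 3.862 = 20.85 mg/L.
After input B: C = (3.862·20.85 + 0.111·250) / 3.974 = 27.25 mg/L.

27.3 mg/L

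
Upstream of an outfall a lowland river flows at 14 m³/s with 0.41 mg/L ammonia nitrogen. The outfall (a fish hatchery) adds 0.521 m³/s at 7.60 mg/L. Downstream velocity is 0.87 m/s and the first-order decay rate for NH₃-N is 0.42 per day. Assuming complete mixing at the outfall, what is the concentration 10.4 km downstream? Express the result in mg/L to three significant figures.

0.630 mg/L

After complete mixing, C₀ = (0.521·7.6 + 14·0.41) / 14.52 = 0.668 mg/L.
Travel time t = 1.04e+04 m / 0.87 m/s = 1.195e+04 s = 0.1384 d.
C = 0.668·exp(−0.42·0.1384) = 0.668·0.9435 = 0.6303 mg/L.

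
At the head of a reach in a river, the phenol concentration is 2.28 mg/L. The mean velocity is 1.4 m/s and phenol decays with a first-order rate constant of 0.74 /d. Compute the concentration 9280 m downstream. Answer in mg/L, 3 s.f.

Travel time t = 9280 m / 1.4 m/s = 9280/1.4 = 6629 s = 0.07672 d.
First-order decay: C = 2.28·exp(−0.74·0.07672) = 2.28·0.9448 = 2.154 mg/L.

2.15 mg/L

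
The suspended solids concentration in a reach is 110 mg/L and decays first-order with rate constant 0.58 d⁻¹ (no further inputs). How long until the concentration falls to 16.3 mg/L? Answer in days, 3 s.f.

t = ln(C₀/C)/k = ln(110/16.3)/0.58 = 1.909/0.58 = 3.292 d.

3.29 d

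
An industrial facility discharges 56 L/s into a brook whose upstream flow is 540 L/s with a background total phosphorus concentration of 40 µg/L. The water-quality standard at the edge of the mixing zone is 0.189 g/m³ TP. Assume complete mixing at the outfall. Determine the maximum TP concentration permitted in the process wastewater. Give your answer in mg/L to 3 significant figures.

1.63 mg/L

56 L/s = 0.056 m³/s.
540 L/s = 0.54 m³/s.
40 µg/L = 0.04 mg/L.
Mass balance: 0.189·0.596 = 0.056·Cₑ + 0.54·0.04.
Cₑ = (0.1126 − 0.0216) / 0.056 = 1.626 mg/L.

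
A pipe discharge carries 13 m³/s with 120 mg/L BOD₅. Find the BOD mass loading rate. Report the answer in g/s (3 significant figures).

1560 g/s

Mass flux = Q·C = 13 m³/s × 120 g/m³ = 1560 g/s.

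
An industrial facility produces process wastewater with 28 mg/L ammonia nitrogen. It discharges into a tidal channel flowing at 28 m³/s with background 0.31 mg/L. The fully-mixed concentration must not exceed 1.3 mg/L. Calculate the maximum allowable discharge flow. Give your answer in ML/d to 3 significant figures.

Mass balance at complete mixing: C_std·(Q_w + Q_r) = Q_w·C_e + Q_r·C_b.
Rearranging, Q_w = Q_r·(C_std − C_b)/(C_e − C_std) = 28·(1.3 − 0.31) / (28 − 1.3) = 1.038 m³/s.
= 89.7 ML/d.

89.7 ML/d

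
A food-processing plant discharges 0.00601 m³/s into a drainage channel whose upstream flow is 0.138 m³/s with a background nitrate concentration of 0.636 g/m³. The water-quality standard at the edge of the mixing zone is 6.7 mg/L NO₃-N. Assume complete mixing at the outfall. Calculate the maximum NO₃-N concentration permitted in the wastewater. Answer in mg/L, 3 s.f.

146 mg/L

Mass balance: 6.7·0.144 = 0.00601·Cₑ + 0.138·0.636.
Cₑ = (0.9649 − 0.08777) / 0.00601 = 145.9 mg/L.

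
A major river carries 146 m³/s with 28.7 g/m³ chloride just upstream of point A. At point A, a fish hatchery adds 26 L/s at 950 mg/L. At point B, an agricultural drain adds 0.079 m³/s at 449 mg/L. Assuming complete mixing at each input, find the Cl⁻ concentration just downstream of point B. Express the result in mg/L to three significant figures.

26 L/s = 0.026 m³/s.
After input A: C = (146·28.7 + 0.026·950) / 146 = 28.86 mg/L.
After input B: C = (146·28.86 + 0.079·449) / 146.1 = 29.09 mg/L.

29.1 mg/L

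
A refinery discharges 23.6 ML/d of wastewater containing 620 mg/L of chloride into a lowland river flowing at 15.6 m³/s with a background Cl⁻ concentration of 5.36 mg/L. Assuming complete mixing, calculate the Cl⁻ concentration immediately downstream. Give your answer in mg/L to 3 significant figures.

15.9 mg/L

23.6 ML/d = 0.2731 m³/s.
Flow-weighted mixing gives C = (0.2731·620 + 15.6·5.36) / (0.2731 + 15.6) = 253/15.87 = 15.94 mg/L.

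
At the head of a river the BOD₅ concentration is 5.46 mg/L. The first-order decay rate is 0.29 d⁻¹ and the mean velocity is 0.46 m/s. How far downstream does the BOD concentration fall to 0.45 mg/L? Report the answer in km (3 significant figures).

342 km

From C = C₀·e^(−kt), t = ln(C₀/C)/k = ln(5.46/0.45)/0.29 = 2.496/0.29 = 8.607 d.
Distance = v·t = 0.46 m/s × 7.436e+05 s = 3.421e+05 m = 342.1 km.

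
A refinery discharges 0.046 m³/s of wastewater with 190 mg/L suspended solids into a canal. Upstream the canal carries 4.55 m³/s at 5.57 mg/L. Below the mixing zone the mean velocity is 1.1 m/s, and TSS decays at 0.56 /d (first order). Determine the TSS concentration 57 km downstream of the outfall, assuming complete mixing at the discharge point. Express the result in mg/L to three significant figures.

5.30 mg/L

After complete mixing, C₀ = (0.046·190 + 4.55·5.57) / 4.596 = 7.416 mg/L.
Travel time t = 5.7e+04 m / 1.1 m/s = 5.182e+04 s = 0.5997 d.
C = 7.416·exp(−0.56·0.5997) = 7.416·0.7147 = 5.3 mg/L.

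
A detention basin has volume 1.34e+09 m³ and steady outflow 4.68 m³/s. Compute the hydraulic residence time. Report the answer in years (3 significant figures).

9.07 yr

Q = 4.68 m³/s × 3.156e+07 s/yr = 1.477e+08 m³/yr.
Hydraulic residence time τ = V/Q = 1.34e+09/1.477e+08 = 9.073 yr.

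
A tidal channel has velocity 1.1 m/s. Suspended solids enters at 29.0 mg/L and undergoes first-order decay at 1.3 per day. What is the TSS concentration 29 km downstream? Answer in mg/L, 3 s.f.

Travel time t = 29 km / 1.1 m/s = 2.9e+04/1.1 = 2.636e+04 s = 0.3051 d.
First-order decay: C = 29.0·exp(−1.3·0.3051) = 29.0·0.6726 = 19.5 mg/L.

19.5 mg/L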